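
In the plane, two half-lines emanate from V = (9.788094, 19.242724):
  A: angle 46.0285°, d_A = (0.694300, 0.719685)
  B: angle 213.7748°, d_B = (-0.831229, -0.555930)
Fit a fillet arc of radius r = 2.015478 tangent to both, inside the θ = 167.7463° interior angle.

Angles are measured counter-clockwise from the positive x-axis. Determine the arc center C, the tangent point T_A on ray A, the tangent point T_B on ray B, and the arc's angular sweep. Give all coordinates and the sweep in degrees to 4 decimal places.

center=(8.4878,20.7978) T_A=(9.9383,19.3984) T_B=(9.6083,19.1224) sweep=12.2537

bisector direction at 129.9016° = (-0.641472,0.767147)
center distance |VC| = r/sin(θ/2) = 2.015478/sin(83.8731°) = 2.027056
C = V + |VC|·bis = (8.4878,20.7978)
T_A = V + ((C−V)·d_A)·d_A = V + 0.2163·d_A = (9.9383,19.3984)
T_B = V + ((C−V)·d_B)·d_B = V + 0.2163·d_B = (9.6083,19.1224)
sweep = 180° − θ = 12.2537°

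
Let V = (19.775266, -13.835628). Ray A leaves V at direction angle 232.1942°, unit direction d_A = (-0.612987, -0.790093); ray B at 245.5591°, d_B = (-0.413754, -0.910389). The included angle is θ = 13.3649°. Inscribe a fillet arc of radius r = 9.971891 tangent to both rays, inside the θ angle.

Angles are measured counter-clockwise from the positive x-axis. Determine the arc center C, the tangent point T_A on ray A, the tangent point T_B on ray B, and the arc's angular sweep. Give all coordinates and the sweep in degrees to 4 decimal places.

bisector direction at 238.8766° = (-0.516882,-0.856057)
center distance |VC| = r/sin(θ/2) = 9.971891/sin(6.6825°) = 85.693816
C = V + |VC|·bis = (-24.5183,-87.1944)
T_A = V + ((C−V)·d_A)·d_A = V + 85.1116·d_A = (-32.3971,-81.0817)
T_B = V + ((C−V)·d_B)·d_B = V + 85.1116·d_B = (-15.4401,-91.3203)
sweep = 180° − θ = 166.6351°

center=(-24.5183,-87.1944) T_A=(-32.3971,-81.0817) T_B=(-15.4401,-91.3203) sweep=166.6351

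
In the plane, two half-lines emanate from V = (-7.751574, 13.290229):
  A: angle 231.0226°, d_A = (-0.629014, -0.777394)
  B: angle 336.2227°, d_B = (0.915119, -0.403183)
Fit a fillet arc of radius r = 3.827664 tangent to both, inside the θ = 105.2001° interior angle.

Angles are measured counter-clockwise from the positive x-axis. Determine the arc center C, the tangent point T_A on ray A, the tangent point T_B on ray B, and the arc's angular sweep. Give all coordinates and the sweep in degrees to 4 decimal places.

bisector direction at 283.6227° = (0.235526,-0.971868)
center distance |VC| = r/sin(θ/2) = 3.827664/sin(52.6001°) = 4.818216
C = V + |VC|·bis = (-6.6168,8.6076)
T_A = V + ((C−V)·d_A)·d_A = V + 2.9265·d_A = (-9.5924,11.0152)
T_B = V + ((C−V)·d_B)·d_B = V + 2.9265·d_B = (-5.0735,12.1103)
sweep = 180° − θ = 74.7999°

center=(-6.6168,8.6076) T_A=(-9.5924,11.0152) T_B=(-5.0735,12.1103) sweep=74.7999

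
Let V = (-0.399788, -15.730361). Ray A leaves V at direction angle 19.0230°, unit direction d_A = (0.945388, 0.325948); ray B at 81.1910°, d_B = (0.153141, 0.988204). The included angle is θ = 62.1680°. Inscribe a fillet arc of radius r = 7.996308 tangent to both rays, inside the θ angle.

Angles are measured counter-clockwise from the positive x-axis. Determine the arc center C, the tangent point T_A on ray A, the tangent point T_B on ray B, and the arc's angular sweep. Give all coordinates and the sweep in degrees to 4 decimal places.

bisector direction at 50.1070° = (0.641356,0.767244)
center distance |VC| = r/sin(θ/2) = 7.996308/sin(31.0840°) = 15.487891
C = V + |VC|·bis = (9.5335,-3.8474)
T_A = V + ((C−V)·d_A)·d_A = V + 13.2640·d_A = (12.1398,-11.4070)
T_B = V + ((C−V)·d_B)·d_B = V + 13.2640·d_B = (1.6315,-2.6228)
sweep = 180° − θ = 117.8320°

center=(9.5335,-3.8474) T_A=(12.1398,-11.4070) T_B=(1.6315,-2.6228) sweep=117.8320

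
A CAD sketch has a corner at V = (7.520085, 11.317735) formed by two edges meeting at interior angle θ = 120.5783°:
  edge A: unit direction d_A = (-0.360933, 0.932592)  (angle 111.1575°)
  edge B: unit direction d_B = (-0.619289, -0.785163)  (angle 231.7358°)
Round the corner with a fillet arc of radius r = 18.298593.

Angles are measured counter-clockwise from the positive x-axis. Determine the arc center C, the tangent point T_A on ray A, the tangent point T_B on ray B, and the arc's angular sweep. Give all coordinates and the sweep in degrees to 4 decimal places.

center=(-13.3139,14.4512) T_A=(3.7513,21.0558) T_B=(1.0535,3.1191) sweep=59.4217

bisector direction at 171.4467° = (-0.988878,0.148730)
center distance |VC| = r/sin(θ/2) = 18.298593/sin(60.2891°) = 21.068278
C = V + |VC|·bis = (-13.3139,14.4512)
T_A = V + ((C−V)·d_A)·d_A = V + 10.4419·d_A = (3.7513,21.0558)
T_B = V + ((C−V)·d_B)·d_B = V + 10.4419·d_B = (1.0535,3.1191)
sweep = 180° − θ = 59.4217°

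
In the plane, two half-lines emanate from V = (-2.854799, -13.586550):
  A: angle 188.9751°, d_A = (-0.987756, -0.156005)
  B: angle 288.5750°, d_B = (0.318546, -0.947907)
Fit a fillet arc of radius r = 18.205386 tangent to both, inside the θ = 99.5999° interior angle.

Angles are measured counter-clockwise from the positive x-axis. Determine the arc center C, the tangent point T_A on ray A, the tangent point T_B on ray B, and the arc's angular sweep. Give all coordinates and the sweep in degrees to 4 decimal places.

bisector direction at 238.7750° = (-0.518399,-0.855139)
center distance |VC| = r/sin(θ/2) = 18.205386/sin(49.8000°) = 23.835420
C = V + |VC|·bis = (-15.2111,-33.9691)
T_A = V + ((C−V)·d_A)·d_A = V + 15.3848·d_A = (-18.0512,-15.9867)
T_B = V + ((C−V)·d_B)·d_B = V + 15.3848·d_B = (2.0460,-28.1699)
sweep = 180° − θ = 80.4001°

center=(-15.2111,-33.9691) T_A=(-18.0512,-15.9867) T_B=(2.0460,-28.1699) sweep=80.4001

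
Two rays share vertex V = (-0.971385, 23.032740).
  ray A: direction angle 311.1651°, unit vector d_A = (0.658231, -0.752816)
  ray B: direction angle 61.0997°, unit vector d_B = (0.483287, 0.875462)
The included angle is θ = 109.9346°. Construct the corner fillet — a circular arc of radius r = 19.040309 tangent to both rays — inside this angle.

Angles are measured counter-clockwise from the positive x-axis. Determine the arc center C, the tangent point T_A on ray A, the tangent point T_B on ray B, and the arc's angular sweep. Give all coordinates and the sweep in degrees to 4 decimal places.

center=(22.1488,25.5168) T_A=(7.8149,12.9839) T_B=(5.4797,34.7187) sweep=70.0654

bisector direction at 6.1324° = (0.994278,0.106826)
center distance |VC| = r/sin(θ/2) = 19.040309/sin(54.9673°) = 23.253222
C = V + |VC|·bis = (22.1488,25.5168)
T_A = V + ((C−V)·d_A)·d_A = V + 13.3484·d_A = (7.8149,12.9839)
T_B = V + ((C−V)·d_B)·d_B = V + 13.3484·d_B = (5.4797,34.7187)
sweep = 180° − θ = 70.0654°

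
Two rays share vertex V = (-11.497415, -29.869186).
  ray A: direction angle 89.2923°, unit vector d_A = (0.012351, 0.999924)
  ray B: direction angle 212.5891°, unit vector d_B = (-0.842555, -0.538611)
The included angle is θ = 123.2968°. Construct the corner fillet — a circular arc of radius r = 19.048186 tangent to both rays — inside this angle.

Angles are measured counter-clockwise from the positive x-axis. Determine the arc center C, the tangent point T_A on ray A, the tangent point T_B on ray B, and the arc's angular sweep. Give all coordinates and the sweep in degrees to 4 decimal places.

bisector direction at 150.9407° = (-0.874117,0.485715)
center distance |VC| = r/sin(θ/2) = 19.048186/sin(61.6484°) = 21.644435
C = V + |VC|·bis = (-30.4172,-19.3562)
T_A = V + ((C−V)·d_A)·d_A = V + 10.2785·d_A = (-11.3705,-19.5914)
T_B = V + ((C−V)·d_B)·d_B = V + 10.2785·d_B = (-20.1576,-35.4053)
sweep = 180° − θ = 56.7032°

center=(-30.4172,-19.3562) T_A=(-11.3705,-19.5914) T_B=(-20.1576,-35.4053) sweep=56.7032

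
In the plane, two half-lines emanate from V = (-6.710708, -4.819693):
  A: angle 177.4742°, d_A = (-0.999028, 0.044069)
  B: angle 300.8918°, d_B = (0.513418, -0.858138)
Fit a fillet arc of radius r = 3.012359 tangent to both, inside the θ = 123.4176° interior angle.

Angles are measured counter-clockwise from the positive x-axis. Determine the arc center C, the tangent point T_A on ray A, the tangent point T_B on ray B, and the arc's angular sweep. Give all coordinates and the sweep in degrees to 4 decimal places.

bisector direction at 239.1830° = (-0.512298,-0.858808)
center distance |VC| = r/sin(θ/2) = 3.012359/sin(61.7088°) = 3.420996
C = V + |VC|·bis = (-8.4633,-7.7577)
T_A = V + ((C−V)·d_A)·d_A = V + 1.6214·d_A = (-8.3305,-4.7482)
T_B = V + ((C−V)·d_B)·d_B = V + 1.6214·d_B = (-5.8783,-6.2111)
sweep = 180° − θ = 56.5824°

center=(-8.4633,-7.7577) T_A=(-8.3305,-4.7482) T_B=(-5.8783,-6.2111) sweep=56.5824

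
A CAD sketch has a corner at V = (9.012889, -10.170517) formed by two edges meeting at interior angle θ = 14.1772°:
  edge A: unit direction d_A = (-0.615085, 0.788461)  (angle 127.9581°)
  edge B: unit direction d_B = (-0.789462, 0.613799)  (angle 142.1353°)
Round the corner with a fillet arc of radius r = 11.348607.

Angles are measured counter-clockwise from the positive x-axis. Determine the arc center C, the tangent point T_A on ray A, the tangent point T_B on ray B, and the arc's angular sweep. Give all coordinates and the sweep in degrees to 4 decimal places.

bisector direction at 135.0467° = (-0.707683,0.706530)
center distance |VC| = r/sin(θ/2) = 11.348607/sin(7.0886°) = 91.963016
C = V + |VC|·bis = (-56.0678,54.8041)
T_A = V + ((C−V)·d_A)·d_A = V + 91.2601·d_A = (-47.1198,61.7845)
T_B = V + ((C−V)·d_B)·d_B = V + 91.2601·d_B = (-63.0335,45.8448)
sweep = 180° − θ = 165.8228°

center=(-56.0678,54.8041) T_A=(-47.1198,61.7845) T_B=(-63.0335,45.8448) sweep=165.8228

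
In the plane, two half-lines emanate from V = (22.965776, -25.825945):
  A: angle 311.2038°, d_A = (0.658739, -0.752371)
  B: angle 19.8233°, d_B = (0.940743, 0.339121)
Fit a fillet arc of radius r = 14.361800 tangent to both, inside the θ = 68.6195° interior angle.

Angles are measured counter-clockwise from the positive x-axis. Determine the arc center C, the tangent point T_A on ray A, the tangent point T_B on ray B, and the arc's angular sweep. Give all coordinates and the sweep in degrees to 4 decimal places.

bisector direction at 345.5135° = (0.968207,-0.250151)
center distance |VC| = r/sin(θ/2) = 14.361800/sin(34.3098°) = 25.479245
C = V + |VC|·bis = (47.6350,-32.1996)
T_A = V + ((C−V)·d_A)·d_A = V + 21.0459·d_A = (36.8296,-41.6603)
T_B = V + ((C−V)·d_B)·d_B = V + 21.0459·d_B = (42.7646,-18.6888)
sweep = 180° − θ = 111.3805°

center=(47.6350,-32.1996) T_A=(36.8296,-41.6603) T_B=(42.7646,-18.6888) sweep=111.3805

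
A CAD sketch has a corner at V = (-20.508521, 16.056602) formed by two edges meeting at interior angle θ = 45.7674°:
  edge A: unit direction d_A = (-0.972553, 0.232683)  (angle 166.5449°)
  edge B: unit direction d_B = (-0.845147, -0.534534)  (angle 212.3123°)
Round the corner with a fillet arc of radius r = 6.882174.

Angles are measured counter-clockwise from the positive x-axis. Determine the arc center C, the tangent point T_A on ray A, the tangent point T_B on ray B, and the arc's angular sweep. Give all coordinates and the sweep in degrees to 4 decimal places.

bisector direction at 189.4286° = (-0.986491,-0.163818)
center distance |VC| = r/sin(θ/2) = 6.882174/sin(22.8837°) = 17.698249
C = V + |VC|·bis = (-37.9677,13.1573)
T_A = V + ((C−V)·d_A)·d_A = V + 16.3053·d_A = (-36.3663,19.8506)
T_B = V + ((C−V)·d_B)·d_B = V + 16.3053·d_B = (-34.2889,7.3409)
sweep = 180° − θ = 134.2326°

center=(-37.9677,13.1573) T_A=(-36.3663,19.8506) T_B=(-34.2889,7.3409) sweep=134.2326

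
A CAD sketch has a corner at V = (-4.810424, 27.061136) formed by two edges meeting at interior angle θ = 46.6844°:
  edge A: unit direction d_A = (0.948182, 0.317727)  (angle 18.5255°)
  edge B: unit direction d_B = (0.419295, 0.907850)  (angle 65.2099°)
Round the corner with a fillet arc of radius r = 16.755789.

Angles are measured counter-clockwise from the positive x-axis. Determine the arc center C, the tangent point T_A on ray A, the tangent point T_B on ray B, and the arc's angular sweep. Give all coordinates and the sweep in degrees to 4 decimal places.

center=(26.6816,55.2853) T_A=(32.0054,39.3978) T_B=(11.4699,62.3109) sweep=133.3156

bisector direction at 41.8677° = (0.744688,0.667413)
center distance |VC| = r/sin(θ/2) = 16.755789/sin(23.3422°) = 42.288906
C = V + |VC|·bis = (26.6816,55.2853)
T_A = V + ((C−V)·d_A)·d_A = V + 38.8278·d_A = (32.0054,39.3978)
T_B = V + ((C−V)·d_B)·d_B = V + 38.8278·d_B = (11.4699,62.3109)
sweep = 180° − θ = 133.3156°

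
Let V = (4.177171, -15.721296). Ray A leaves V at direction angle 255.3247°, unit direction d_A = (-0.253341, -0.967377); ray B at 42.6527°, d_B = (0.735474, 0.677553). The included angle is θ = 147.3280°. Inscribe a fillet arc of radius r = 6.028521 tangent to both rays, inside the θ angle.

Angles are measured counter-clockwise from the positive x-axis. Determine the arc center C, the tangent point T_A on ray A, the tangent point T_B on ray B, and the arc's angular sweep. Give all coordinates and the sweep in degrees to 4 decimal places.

center=(9.5614,-18.9579) T_A=(3.7295,-17.4306) T_B=(5.4767,-14.5241) sweep=32.6720

bisector direction at 328.9887° = (0.857066,-0.515207)
center distance |VC| = r/sin(θ/2) = 6.028521/sin(73.6640°) = 6.282139
C = V + |VC|·bis = (9.5614,-18.9579)
T_A = V + ((C−V)·d_A)·d_A = V + 1.7670·d_A = (3.7295,-17.4306)
T_B = V + ((C−V)·d_B)·d_B = V + 1.7670·d_B = (5.4767,-14.5241)
sweep = 180° − θ = 32.6720°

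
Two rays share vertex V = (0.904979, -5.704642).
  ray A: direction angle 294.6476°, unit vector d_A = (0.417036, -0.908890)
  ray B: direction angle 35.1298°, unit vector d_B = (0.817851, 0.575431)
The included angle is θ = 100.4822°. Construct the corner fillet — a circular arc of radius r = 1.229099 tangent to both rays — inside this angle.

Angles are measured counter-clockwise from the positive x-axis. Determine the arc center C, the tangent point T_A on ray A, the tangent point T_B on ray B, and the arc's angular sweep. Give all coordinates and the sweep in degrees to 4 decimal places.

bisector direction at 344.8887° = (0.965421,-0.260695)
center distance |VC| = r/sin(θ/2) = 1.229099/sin(50.2411°) = 1.598844
C = V + |VC|·bis = (2.4485,-6.1215)
T_A = V + ((C−V)·d_A)·d_A = V + 1.0226·d_A = (1.3314,-6.6340)
T_B = V + ((C−V)·d_B)·d_B = V + 1.0226·d_B = (1.7413,-5.1162)
sweep = 180° − θ = 79.5178°

center=(2.4485,-6.1215) T_A=(1.3314,-6.6340) T_B=(1.7413,-5.1162) sweep=79.5178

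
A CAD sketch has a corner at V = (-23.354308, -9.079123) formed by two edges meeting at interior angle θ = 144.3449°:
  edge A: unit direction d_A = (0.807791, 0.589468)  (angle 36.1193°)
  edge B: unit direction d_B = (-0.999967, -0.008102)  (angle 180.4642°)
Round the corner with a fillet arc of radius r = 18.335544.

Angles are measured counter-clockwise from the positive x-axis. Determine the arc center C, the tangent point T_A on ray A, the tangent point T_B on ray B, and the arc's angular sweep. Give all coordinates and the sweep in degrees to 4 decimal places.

center=(-29.3993,9.2080) T_A=(-18.5911,-5.6032) T_B=(-29.2507,-9.1269) sweep=35.6551

bisector direction at 108.2918° = (-0.313856,0.949471)
center distance |VC| = r/sin(θ/2) = 18.335544/sin(72.1724°) = 19.260383
C = V + |VC|·bis = (-29.3993,9.2080)
T_A = V + ((C−V)·d_A)·d_A = V + 5.8966·d_A = (-18.5911,-5.6032)
T_B = V + ((C−V)·d_B)·d_B = V + 5.8966·d_B = (-29.2507,-9.1269)
sweep = 180° − θ = 35.6551°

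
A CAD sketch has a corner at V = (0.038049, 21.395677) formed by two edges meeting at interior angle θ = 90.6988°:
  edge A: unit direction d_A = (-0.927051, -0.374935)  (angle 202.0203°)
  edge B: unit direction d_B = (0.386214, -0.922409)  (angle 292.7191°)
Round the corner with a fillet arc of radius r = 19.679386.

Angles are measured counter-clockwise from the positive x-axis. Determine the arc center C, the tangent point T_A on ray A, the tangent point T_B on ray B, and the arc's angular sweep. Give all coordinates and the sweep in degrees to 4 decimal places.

center=(-10.6061,-4.1372) T_A=(-17.9846,14.1066) T_B=(7.5464,3.4633) sweep=89.3012

bisector direction at 247.3697° = (-0.384783,-0.923007)
center distance |VC| = r/sin(θ/2) = 19.679386/sin(45.3494°) = 27.662678
C = V + |VC|·bis = (-10.6061,-4.1372)
T_A = V + ((C−V)·d_A)·d_A = V + 19.4408·d_A = (-17.9846,14.1066)
T_B = V + ((C−V)·d_B)·d_B = V + 19.4408·d_B = (7.5464,3.4633)
sweep = 180° − θ = 89.3012°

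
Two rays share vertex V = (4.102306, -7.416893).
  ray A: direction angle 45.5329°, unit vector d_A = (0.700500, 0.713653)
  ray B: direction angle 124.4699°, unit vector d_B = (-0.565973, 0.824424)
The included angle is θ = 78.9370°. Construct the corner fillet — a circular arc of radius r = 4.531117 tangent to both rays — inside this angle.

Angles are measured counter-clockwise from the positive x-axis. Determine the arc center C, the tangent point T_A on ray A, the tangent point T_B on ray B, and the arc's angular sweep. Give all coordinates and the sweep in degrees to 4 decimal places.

center=(4.7234,-0.3157) T_A=(7.9570,-3.4898) T_B=(0.9878,-2.8802) sweep=101.0630

bisector direction at 85.0014° = (0.087131,0.996197)
center distance |VC| = r/sin(θ/2) = 4.531117/sin(39.4685°) = 7.128277
C = V + |VC|·bis = (4.7234,-0.3157)
T_A = V + ((C−V)·d_A)·d_A = V + 5.5028·d_A = (7.9570,-3.4898)
T_B = V + ((C−V)·d_B)·d_B = V + 5.5028·d_B = (0.9878,-2.8802)
sweep = 180° − θ = 101.0630°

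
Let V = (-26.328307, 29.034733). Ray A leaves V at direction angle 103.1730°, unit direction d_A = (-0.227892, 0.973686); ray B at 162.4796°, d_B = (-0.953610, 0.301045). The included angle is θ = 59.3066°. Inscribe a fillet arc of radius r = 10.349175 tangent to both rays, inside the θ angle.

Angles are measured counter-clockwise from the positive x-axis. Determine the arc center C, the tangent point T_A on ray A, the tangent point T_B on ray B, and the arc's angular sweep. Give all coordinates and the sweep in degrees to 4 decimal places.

bisector direction at 132.8263° = (-0.679778,0.733418)
center distance |VC| = r/sin(θ/2) = 10.349175/sin(29.6533°) = 20.917967
C = V + |VC|·bis = (-40.5479,44.3763)
T_A = V + ((C−V)·d_A)·d_A = V + 18.1784·d_A = (-30.4710,46.7348)
T_B = V + ((C−V)·d_B)·d_B = V + 18.1784·d_B = (-43.6635,34.5073)
sweep = 180° − θ = 120.6934°

center=(-40.5479,44.3763) T_A=(-30.4710,46.7348) T_B=(-43.6635,34.5073) sweep=120.6934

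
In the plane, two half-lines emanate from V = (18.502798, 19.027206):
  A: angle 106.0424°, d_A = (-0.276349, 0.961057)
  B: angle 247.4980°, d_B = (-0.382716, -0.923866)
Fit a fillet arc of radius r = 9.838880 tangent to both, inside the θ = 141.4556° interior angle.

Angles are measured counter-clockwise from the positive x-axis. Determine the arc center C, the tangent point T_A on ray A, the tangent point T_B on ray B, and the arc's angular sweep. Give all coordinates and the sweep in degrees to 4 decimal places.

center=(8.0964,19.6144) T_A=(17.5521,22.3334) T_B=(17.1862,15.8490) sweep=38.5444

bisector direction at 176.7702° = (-0.998412,0.056341)
center distance |VC| = r/sin(θ/2) = 9.838880/sin(70.7278°) = 10.422971
C = V + |VC|·bis = (8.0964,19.6144)
T_A = V + ((C−V)·d_A)·d_A = V + 3.4402·d_A = (17.5521,22.3334)
T_B = V + ((C−V)·d_B)·d_B = V + 3.4402·d_B = (17.1862,15.8490)
sweep = 180° − θ = 38.5444°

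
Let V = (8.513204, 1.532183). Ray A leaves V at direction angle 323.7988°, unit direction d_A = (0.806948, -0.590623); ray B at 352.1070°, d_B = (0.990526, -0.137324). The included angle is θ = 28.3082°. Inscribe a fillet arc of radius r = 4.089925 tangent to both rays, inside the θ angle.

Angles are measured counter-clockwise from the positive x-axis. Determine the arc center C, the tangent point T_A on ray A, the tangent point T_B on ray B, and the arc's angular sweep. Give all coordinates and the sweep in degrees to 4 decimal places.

center=(24.0158,-4.7461) T_A=(21.6002,-8.0464) T_B=(24.5774,-0.6949) sweep=151.6918

bisector direction at 337.9529° = (0.926876,-0.375369)
center distance |VC| = r/sin(θ/2) = 4.089925/sin(14.1541°) = 16.725611
C = V + |VC|·bis = (24.0158,-4.7461)
T_A = V + ((C−V)·d_A)·d_A = V + 16.2178·d_A = (21.6002,-8.0464)
T_B = V + ((C−V)·d_B)·d_B = V + 16.2178·d_B = (24.5774,-0.6949)
sweep = 180° − θ = 151.6918°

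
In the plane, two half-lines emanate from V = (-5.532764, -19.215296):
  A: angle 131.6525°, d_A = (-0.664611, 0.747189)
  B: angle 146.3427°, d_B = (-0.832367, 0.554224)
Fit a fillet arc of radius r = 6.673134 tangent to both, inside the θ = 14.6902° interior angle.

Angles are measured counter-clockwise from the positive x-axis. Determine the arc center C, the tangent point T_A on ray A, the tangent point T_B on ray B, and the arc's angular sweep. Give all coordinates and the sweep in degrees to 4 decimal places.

bisector direction at 138.9976° = (-0.754682,0.656091)
center distance |VC| = r/sin(θ/2) = 6.673134/sin(7.3451°) = 52.196931
C = V + |VC|·bis = (-44.9249,15.0306)
T_A = V + ((C−V)·d_A)·d_A = V + 51.7686·d_A = (-39.9388,19.4657)
T_B = V + ((C−V)·d_B)·d_B = V + 51.7686·d_B = (-48.6233,9.4761)
sweep = 180° − θ = 165.3098°

center=(-44.9249,15.0306) T_A=(-39.9388,19.4657) T_B=(-48.6233,9.4761) sweep=165.3098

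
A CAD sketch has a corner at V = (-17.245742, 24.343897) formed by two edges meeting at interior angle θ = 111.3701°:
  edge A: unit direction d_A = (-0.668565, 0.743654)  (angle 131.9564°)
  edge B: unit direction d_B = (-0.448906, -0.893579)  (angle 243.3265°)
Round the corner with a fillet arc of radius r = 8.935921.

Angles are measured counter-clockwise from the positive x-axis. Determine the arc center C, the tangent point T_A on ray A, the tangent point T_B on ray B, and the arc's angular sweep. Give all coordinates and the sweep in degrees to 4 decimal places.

center=(-27.9686,22.9053) T_A=(-21.3234,28.8795) T_B=(-19.9837,18.8939) sweep=68.6299

bisector direction at 187.6414° = (-0.991120,-0.132973)
center distance |VC| = r/sin(θ/2) = 8.935921/sin(55.6850°) = 10.818945
C = V + |VC|·bis = (-27.9686,22.9053)
T_A = V + ((C−V)·d_A)·d_A = V + 6.0991·d_A = (-21.3234,28.8795)
T_B = V + ((C−V)·d_B)·d_B = V + 6.0991·d_B = (-19.9837,18.8939)
sweep = 180° − θ = 68.6299°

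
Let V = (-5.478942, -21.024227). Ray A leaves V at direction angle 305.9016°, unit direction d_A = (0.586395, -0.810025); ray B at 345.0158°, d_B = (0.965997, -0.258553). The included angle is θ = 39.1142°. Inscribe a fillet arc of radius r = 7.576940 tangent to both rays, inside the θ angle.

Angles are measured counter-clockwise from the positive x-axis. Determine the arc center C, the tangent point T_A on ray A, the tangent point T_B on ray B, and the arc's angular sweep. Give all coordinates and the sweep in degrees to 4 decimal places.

center=(13.1658,-33.8582) T_A=(7.0283,-38.3013) T_B=(15.1249,-26.5389) sweep=140.8858

bisector direction at 325.4587° = (0.823718,-0.567000)
center distance |VC| = r/sin(θ/2) = 7.576940/sin(19.5571°) = 22.634886
C = V + |VC|·bis = (13.1658,-33.8582)
T_A = V + ((C−V)·d_A)·d_A = V + 21.3290·d_A = (7.0283,-38.3013)
T_B = V + ((C−V)·d_B)·d_B = V + 21.3290·d_B = (15.1249,-26.5389)
sweep = 180° − θ = 140.8858°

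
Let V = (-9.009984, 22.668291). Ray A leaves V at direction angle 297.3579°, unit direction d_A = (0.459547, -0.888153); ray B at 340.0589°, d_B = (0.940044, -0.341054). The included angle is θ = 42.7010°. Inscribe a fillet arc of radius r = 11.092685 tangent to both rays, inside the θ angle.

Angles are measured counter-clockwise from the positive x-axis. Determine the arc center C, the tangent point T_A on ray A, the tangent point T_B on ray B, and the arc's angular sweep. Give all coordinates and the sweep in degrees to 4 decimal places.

bisector direction at 318.7084° = (0.751361,-0.659892)
center distance |VC| = r/sin(θ/2) = 11.092685/sin(21.3505°) = 30.468360
C = V + |VC|·bis = (13.8827,2.5625)
T_A = V + ((C−V)·d_A)·d_A = V + 28.3773·d_A = (4.0307,-2.5351)
T_B = V + ((C−V)·d_B)·d_B = V + 28.3773·d_B = (17.6660,12.9901)
sweep = 180° − θ = 137.2990°

center=(13.8827,2.5625) T_A=(4.0307,-2.5351) T_B=(17.6660,12.9901) sweep=137.2990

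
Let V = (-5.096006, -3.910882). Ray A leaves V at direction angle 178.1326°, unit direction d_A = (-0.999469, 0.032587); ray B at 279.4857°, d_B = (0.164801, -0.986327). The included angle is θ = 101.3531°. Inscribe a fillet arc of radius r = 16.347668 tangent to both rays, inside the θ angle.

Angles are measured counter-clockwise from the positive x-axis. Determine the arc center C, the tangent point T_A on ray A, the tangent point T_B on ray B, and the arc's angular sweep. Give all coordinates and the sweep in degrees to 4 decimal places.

center=(-19.0132,-19.8135) T_A=(-18.4805,-3.4745) T_B=(-2.8891,-17.1194) sweep=78.6469

bisector direction at 228.8091° = (-0.658569,-0.752520)
center distance |VC| = r/sin(θ/2) = 16.347668/sin(50.6765°) = 21.132460
C = V + |VC|·bis = (-19.0132,-19.8135)
T_A = V + ((C−V)·d_A)·d_A = V + 13.3916·d_A = (-18.4805,-3.4745)
T_B = V + ((C−V)·d_B)·d_B = V + 13.3916·d_B = (-2.8891,-17.1194)
sweep = 180° − θ = 78.6469°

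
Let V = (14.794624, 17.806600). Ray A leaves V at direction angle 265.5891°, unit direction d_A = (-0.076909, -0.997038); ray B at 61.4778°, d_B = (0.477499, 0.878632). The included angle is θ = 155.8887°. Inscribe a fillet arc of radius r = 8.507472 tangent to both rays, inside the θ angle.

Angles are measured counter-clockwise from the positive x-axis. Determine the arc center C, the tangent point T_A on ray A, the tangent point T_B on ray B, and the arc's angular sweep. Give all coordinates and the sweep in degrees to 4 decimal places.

center=(23.1372,15.3407) T_A=(14.6549,15.9950) T_B=(15.6622,19.4030) sweep=24.1113

bisector direction at 343.5334° = (0.958985,-0.283456)
center distance |VC| = r/sin(θ/2) = 8.507472/sin(77.9444°) = 8.699334
C = V + |VC|·bis = (23.1372,15.3407)
T_A = V + ((C−V)·d_A)·d_A = V + 1.8170·d_A = (14.6549,15.9950)
T_B = V + ((C−V)·d_B)·d_B = V + 1.8170·d_B = (15.6622,19.4030)
sweep = 180° − θ = 24.1113°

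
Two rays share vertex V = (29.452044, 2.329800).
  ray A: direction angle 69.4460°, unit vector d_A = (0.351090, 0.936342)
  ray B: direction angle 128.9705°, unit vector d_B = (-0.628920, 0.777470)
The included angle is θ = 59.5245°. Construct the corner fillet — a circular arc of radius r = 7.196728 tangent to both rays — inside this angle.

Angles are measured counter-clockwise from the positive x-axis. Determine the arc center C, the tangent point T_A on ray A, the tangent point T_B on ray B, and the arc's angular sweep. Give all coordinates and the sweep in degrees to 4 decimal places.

center=(27.1321,16.6407) T_A=(33.8707,14.1140) T_B=(21.5368,12.1146) sweep=120.4755

bisector direction at 99.2083° = (-0.160023,0.987113)
center distance |VC| = r/sin(θ/2) = 7.196728/sin(29.7623°) = 14.497779
C = V + |VC|·bis = (27.1321,16.6407)
T_A = V + ((C−V)·d_A)·d_A = V + 12.5854·d_A = (33.8707,14.1140)
T_B = V + ((C−V)·d_B)·d_B = V + 12.5854·d_B = (21.5368,12.1146)
sweep = 180° − θ = 120.4755°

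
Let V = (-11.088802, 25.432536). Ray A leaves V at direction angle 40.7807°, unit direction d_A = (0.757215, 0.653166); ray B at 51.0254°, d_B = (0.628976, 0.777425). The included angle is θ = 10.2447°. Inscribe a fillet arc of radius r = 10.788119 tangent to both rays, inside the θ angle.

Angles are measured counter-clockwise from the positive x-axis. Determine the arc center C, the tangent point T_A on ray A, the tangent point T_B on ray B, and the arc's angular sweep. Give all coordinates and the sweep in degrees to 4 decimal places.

bisector direction at 45.9031° = (0.695875,0.718163)
center distance |VC| = r/sin(θ/2) = 10.788119/sin(5.1223°) = 120.830840
C = V + |VC|·bis = (72.9943,112.2088)
T_A = V + ((C−V)·d_A)·d_A = V + 120.3483·d_A = (80.0407,104.0399)
T_B = V + ((C−V)·d_B)·d_B = V + 120.3483·d_B = (64.6074,118.9943)
sweep = 180° − θ = 169.7553°

center=(72.9943,112.2088) T_A=(80.0407,104.0399) T_B=(64.6074,118.9943) sweep=169.7553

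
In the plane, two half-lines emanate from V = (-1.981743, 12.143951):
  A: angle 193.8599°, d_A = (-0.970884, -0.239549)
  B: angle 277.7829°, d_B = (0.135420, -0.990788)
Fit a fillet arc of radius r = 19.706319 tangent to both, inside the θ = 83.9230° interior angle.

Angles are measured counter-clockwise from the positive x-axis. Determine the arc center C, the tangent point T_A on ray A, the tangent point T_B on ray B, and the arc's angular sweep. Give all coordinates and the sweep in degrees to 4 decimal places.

bisector direction at 235.8214° = (-0.561774,-0.827290)
center distance |VC| = r/sin(θ/2) = 19.706319/sin(41.9615°) = 29.472633
C = V + |VC|·bis = (-18.5387,-12.2385)
T_A = V + ((C−V)·d_A)·d_A = V + 21.9157·d_A = (-23.2593,6.8941)
T_B = V + ((C−V)·d_B)·d_B = V + 21.9157·d_B = (0.9861,-9.5698)
sweep = 180° − θ = 96.0770°

center=(-18.5387,-12.2385) T_A=(-23.2593,6.8941) T_B=(0.9861,-9.5698) sweep=96.0770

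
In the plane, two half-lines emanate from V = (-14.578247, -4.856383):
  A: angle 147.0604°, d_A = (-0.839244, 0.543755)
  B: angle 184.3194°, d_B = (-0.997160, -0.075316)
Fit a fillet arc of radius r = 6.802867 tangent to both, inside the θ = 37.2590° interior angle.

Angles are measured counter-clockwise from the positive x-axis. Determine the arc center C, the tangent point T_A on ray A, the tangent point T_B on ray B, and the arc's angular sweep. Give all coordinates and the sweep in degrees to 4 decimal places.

center=(-35.2132,0.4073) T_A=(-31.5141,6.1165) T_B=(-34.7009,-6.3763) sweep=142.7410

bisector direction at 165.6899° = (-0.968972,0.247170)
center distance |VC| = r/sin(θ/2) = 6.802867/sin(18.6295°) = 21.295745
C = V + |VC|·bis = (-35.2132,0.4073)
T_A = V + ((C−V)·d_A)·d_A = V + 20.1799·d_A = (-31.5141,6.1165)
T_B = V + ((C−V)·d_B)·d_B = V + 20.1799·d_B = (-34.7009,-6.3763)
sweep = 180° − θ = 142.7410°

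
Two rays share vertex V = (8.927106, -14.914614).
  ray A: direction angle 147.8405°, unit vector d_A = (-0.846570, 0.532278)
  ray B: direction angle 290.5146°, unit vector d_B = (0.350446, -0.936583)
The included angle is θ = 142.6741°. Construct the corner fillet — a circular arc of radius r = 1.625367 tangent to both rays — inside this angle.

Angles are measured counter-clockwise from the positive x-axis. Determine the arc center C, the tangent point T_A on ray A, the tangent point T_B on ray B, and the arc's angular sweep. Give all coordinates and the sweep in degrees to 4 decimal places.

bisector direction at 219.1775° = (-0.775192,-0.631726)
center distance |VC| = r/sin(θ/2) = 1.625367/sin(71.3371°) = 1.715576
C = V + |VC|·bis = (7.5972,-15.9984)
T_A = V + ((C−V)·d_A)·d_A = V + 0.5490·d_A = (8.4624,-14.6224)
T_B = V + ((C−V)·d_B)·d_B = V + 0.5490·d_B = (9.1195,-15.4288)
sweep = 180° − θ = 37.3259°

center=(7.5972,-15.9984) T_A=(8.4624,-14.6224) T_B=(9.1195,-15.4288) sweep=37.3259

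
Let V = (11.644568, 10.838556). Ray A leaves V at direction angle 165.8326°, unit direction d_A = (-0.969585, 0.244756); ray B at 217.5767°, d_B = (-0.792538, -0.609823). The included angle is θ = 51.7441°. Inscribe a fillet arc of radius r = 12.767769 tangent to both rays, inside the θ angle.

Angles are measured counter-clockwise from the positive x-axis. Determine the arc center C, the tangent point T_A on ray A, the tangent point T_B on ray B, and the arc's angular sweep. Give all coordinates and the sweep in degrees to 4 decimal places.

bisector direction at 191.7047° = (-0.979206,-0.202867)
center distance |VC| = r/sin(θ/2) = 12.767769/sin(25.8721°) = 29.259519
C = V + |VC|·bis = (-17.0065,4.9028)
T_A = V + ((C−V)·d_A)·d_A = V + 26.3269·d_A = (-13.8816,17.2822)
T_B = V + ((C−V)·d_B)·d_B = V + 26.3269·d_B = (-9.2205,-5.2162)
sweep = 180° − θ = 128.2559°

center=(-17.0065,4.9028) T_A=(-13.8816,17.2822) T_B=(-9.2205,-5.2162) sweep=128.2559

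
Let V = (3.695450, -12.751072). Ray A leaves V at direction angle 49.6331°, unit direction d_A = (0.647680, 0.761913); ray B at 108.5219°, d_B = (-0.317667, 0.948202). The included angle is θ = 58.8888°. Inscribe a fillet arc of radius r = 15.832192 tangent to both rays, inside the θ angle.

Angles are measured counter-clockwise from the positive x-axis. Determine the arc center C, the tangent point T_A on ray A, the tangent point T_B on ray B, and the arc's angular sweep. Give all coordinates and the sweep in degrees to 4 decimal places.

bisector direction at 79.0775° = (0.189481,0.981884)
center distance |VC| = r/sin(θ/2) = 15.832192/sin(29.4444°) = 32.206829
C = V + |VC|·bis = (9.7980,18.8723)
T_A = V + ((C−V)·d_A)·d_A = V + 28.0468·d_A = (21.8608,8.6181)
T_B = V + ((C−V)·d_B)·d_B = V + 28.0468·d_B = (-5.2141,13.8429)
sweep = 180° − θ = 121.1112°

center=(9.7980,18.8723) T_A=(21.8608,8.6181) T_B=(-5.2141,13.8429) sweep=121.1112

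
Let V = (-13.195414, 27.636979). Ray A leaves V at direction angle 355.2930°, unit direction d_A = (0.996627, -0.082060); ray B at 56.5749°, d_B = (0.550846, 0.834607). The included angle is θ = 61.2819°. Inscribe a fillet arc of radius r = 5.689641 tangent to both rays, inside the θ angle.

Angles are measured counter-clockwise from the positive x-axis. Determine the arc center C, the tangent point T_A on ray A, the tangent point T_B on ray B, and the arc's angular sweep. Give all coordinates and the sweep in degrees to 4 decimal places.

center=(-3.1559,32.5192) T_A=(-3.6228,26.8488) T_B=(-7.9045,35.6534) sweep=118.7181

bisector direction at 25.9339° = (0.899299,0.437335)
center distance |VC| = r/sin(θ/2) = 5.689641/sin(30.6410°) = 11.163679
C = V + |VC|·bis = (-3.1559,32.5192)
T_A = V + ((C−V)·d_A)·d_A = V + 9.6050·d_A = (-3.6228,26.8488)
T_B = V + ((C−V)·d_B)·d_B = V + 9.6050·d_B = (-7.9045,35.6534)
sweep = 180° − θ = 118.7181°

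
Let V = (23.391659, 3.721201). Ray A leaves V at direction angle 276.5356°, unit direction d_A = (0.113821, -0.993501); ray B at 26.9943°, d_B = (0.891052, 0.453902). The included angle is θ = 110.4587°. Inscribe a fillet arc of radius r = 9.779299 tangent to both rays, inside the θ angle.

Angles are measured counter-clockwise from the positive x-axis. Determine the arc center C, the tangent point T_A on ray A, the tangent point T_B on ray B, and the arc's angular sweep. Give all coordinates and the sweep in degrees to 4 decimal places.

bisector direction at 331.7649° = (0.881014,-0.473090)
center distance |VC| = r/sin(θ/2) = 9.779299/sin(55.2293°) = 11.905047
C = V + |VC|·bis = (33.8802,-1.9110)
T_A = V + ((C−V)·d_A)·d_A = V + 6.7894·d_A = (24.1644,-3.0240)
T_B = V + ((C−V)·d_B)·d_B = V + 6.7894·d_B = (29.4413,6.8029)
sweep = 180° − θ = 69.5413°

center=(33.8802,-1.9110) T_A=(24.1644,-3.0240) T_B=(29.4413,6.8029) sweep=69.5413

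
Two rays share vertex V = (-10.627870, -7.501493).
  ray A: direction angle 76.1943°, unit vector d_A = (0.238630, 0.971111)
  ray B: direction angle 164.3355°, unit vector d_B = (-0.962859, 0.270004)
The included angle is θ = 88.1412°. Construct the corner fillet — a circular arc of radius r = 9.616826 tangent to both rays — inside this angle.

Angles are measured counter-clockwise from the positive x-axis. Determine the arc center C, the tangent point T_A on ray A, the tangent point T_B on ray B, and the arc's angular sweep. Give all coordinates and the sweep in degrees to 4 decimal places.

bisector direction at 120.2649° = (-0.503999,0.863704)
center distance |VC| = r/sin(θ/2) = 9.616826/sin(44.0706°) = 13.826333
C = V + |VC|·bis = (-17.5963,4.4404)
T_A = V + ((C−V)·d_A)·d_A = V + 9.9340·d_A = (-8.2573,2.1455)
T_B = V + ((C−V)·d_B)·d_B = V + 9.9340·d_B = (-20.1929,-4.8193)
sweep = 180° − θ = 91.8588°

center=(-17.5963,4.4404) T_A=(-8.2573,2.1455) T_B=(-20.1929,-4.8193) sweep=91.8588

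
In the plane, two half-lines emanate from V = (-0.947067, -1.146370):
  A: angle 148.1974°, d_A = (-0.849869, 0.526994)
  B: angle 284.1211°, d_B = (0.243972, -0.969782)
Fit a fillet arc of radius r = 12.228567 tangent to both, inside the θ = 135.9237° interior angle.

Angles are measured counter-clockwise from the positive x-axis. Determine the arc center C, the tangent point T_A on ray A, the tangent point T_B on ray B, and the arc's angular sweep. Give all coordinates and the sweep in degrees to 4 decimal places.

center=(-11.5984,-8.9304) T_A=(-5.1540,1.4623) T_B=(0.2606,-5.9469) sweep=44.0763

bisector direction at 216.1592° = (-0.807380,-0.590032)
center distance |VC| = r/sin(θ/2) = 12.228567/sin(67.9618°) = 13.192486
C = V + |VC|·bis = (-11.5984,-8.9304)
T_A = V + ((C−V)·d_A)·d_A = V + 4.9501·d_A = (-5.1540,1.4623)
T_B = V + ((C−V)·d_B)·d_B = V + 4.9501·d_B = (0.2606,-5.9469)
sweep = 180° − θ = 44.0763°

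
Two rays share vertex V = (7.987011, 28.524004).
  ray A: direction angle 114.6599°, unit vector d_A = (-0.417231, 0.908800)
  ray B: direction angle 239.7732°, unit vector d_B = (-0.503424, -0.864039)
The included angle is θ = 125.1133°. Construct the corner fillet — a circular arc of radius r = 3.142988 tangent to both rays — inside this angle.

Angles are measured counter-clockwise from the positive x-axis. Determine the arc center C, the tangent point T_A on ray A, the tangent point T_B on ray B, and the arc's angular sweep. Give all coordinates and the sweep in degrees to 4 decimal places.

bisector direction at 177.2166° = (-0.998820,0.048561)
center distance |VC| = r/sin(θ/2) = 3.142988/sin(62.5566°) = 3.541527
C = V + |VC|·bis = (4.4497,28.6960)
T_A = V + ((C−V)·d_A)·d_A = V + 1.6322·d_A = (7.3060,30.0073)
T_B = V + ((C−V)·d_B)·d_B = V + 1.6322·d_B = (7.1653,27.1137)
sweep = 180° − θ = 54.8867°

center=(4.4497,28.6960) T_A=(7.3060,30.0073) T_B=(7.1653,27.1137) sweep=54.8867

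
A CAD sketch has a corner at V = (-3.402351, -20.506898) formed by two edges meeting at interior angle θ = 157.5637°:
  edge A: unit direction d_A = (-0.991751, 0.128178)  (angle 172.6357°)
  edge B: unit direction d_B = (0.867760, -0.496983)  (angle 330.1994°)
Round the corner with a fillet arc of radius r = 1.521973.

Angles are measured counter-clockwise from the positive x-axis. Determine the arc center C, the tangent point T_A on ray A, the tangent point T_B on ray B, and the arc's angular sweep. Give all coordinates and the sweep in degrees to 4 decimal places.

bisector direction at 251.4176° = (-0.318669,-0.947866)
center distance |VC| = r/sin(θ/2) = 1.521973/sin(78.7819°) = 1.551619
C = V + |VC|·bis = (-3.8968,-21.9776)
T_A = V + ((C−V)·d_A)·d_A = V + 0.3019·d_A = (-3.7017,-20.4682)
T_B = V + ((C−V)·d_B)·d_B = V + 0.3019·d_B = (-3.1404,-20.6569)
sweep = 180° − θ = 22.4363°

center=(-3.8968,-21.9776) T_A=(-3.7017,-20.4682) T_B=(-3.1404,-20.6569) sweep=22.4363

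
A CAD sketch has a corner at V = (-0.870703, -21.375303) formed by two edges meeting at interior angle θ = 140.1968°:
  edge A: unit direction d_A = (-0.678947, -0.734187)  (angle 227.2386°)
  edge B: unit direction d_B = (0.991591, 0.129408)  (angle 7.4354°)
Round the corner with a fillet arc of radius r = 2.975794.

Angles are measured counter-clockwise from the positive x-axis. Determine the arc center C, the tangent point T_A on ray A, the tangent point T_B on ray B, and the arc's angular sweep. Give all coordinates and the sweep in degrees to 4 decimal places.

bisector direction at 297.3370° = (0.459223,-0.888321)
center distance |VC| = r/sin(θ/2) = 2.975794/sin(70.0984°) = 3.164800
C = V + |VC|·bis = (0.5826,-24.1867)
T_A = V + ((C−V)·d_A)·d_A = V + 1.0773·d_A = (-1.6021,-22.1663)
T_B = V + ((C−V)·d_B)·d_B = V + 1.0773·d_B = (0.1976,-21.2359)
sweep = 180° − θ = 39.8032°

center=(0.5826,-24.1867) T_A=(-1.6021,-22.1663) T_B=(0.1976,-21.2359) sweep=39.8032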